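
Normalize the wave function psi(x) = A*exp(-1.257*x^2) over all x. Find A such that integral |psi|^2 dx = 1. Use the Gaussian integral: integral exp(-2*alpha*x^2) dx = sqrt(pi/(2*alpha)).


integral |psi|^2 dx = A^2 * sqrt(pi/(2*alpha)) = 1
A^2 = sqrt(2*alpha/pi)
= sqrt(2 * 1.257 / pi)
= 0.894556
A = sqrt(0.894556)
= 0.9458

0.9458


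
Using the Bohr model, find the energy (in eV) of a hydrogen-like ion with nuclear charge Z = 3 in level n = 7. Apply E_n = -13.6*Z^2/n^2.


E_n = -13.6 * Z^2 / n^2
= -13.6 * 3^2 / 7^2
= -13.6 * 9 / 49
= -2.498 eV

-2.498


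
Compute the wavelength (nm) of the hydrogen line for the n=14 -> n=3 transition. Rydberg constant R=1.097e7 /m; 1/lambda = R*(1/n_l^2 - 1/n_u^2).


1/lambda = R * (1/n_l^2 - 1/n_u^2)
= 1.097e7 * (1/3^2 - 1/14^2)
= 1.097e7 * (0.111111 - 0.005102)
= 1.097e7 * 0.106009
= 1.1629e+06 /m
lambda = 1 / 1.1629e+06 = 859.9047 nm

859.9047


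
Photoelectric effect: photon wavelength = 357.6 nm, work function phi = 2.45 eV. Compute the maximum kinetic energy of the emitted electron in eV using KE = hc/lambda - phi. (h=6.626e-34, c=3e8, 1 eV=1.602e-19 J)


E_photon = hc / lambda
= (6.626e-34)(3e8) / (357.6e-9)
= 5.5587e-19 J
= 3.4699 eV
KE = E_photon - phi
= 3.4699 - 2.45
= 1.0199 eV

1.0199


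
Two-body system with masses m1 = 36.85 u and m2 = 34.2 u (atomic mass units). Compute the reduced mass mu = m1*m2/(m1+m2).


mu = m1 * m2 / (m1 + m2)
= 36.85 * 34.2 / (36.85 + 34.2)
= 1260.27 / 71.05
= 17.7378 u

17.7378


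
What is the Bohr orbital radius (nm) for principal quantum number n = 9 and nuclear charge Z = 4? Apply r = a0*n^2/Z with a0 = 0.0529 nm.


r = a0 * n^2 / Z
= 0.0529 * 9^2 / 4
= 0.0529 * 81 / 4
= 1.0712 nm

1.0712


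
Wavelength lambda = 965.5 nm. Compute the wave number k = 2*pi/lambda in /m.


k = 2 * pi / lambda
= 6.2832 / (965.5e-9)
= 6.2832 / 9.6550e-07
= 6.5077e+06 /m

6.5077e+06


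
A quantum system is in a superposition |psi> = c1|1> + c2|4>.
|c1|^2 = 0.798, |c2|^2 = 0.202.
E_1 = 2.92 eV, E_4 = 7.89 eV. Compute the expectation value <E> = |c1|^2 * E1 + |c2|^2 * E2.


<E> = |c1|^2 * E1 + |c2|^2 * E2
= 0.798 * 2.92 + 0.202 * 7.89
= 2.3302 + 1.5938
= 3.9239 eV

3.9239


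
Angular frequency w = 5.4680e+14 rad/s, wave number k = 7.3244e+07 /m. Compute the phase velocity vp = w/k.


vp = w / k
= 5.4680e+14 / 7.3244e+07
= 7.4655e+06 m/s

7.4655e+06


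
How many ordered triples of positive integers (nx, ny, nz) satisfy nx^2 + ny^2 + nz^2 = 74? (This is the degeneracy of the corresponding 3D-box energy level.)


Enumerate all (nx, ny, nz) with nx^2 + ny^2 + nz^2 = 74:
(1,3,8)
(1,8,3)
(3,1,8)
(3,4,7)
(3,7,4)
(3,8,1)
(4,3,7)
(4,7,3)
(7,3,4)
(7,4,3)
(8,1,3)
(8,3,1)
Total degeneracy = 12

12


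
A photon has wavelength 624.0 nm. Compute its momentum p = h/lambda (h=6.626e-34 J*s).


p = h / lambda
= 6.626e-34 / (624.0e-9)
= 6.626e-34 / 6.2400e-07
= 1.0619e-27 kg*m/s

1.0619e-27


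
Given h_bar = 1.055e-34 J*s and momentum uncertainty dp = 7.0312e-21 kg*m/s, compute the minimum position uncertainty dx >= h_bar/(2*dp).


dx = h_bar / (2 * dp)
= 1.055e-34 / (2 * 7.0312e-21)
= 1.055e-34 / 1.4062e-20
= 7.5023e-15 m

7.5023e-15


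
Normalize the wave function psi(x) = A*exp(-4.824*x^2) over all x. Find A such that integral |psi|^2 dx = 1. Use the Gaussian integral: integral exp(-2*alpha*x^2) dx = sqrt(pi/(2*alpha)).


integral |psi|^2 dx = A^2 * sqrt(pi/(2*alpha)) = 1
A^2 = sqrt(2*alpha/pi)
= sqrt(2 * 4.824 / pi)
= 1.752442
A = sqrt(1.752442)
= 1.3238

1.3238


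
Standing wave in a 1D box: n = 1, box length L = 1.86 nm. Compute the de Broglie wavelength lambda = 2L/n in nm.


lambda = 2L / n
= 2 * 1.86 / 1
= 3.72 / 1
= 3.72 nm

3.72


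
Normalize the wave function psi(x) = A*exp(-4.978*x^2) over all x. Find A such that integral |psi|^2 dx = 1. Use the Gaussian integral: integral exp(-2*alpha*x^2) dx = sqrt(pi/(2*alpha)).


integral |psi|^2 dx = A^2 * sqrt(pi/(2*alpha)) = 1
A^2 = sqrt(2*alpha/pi)
= sqrt(2 * 4.978 / pi)
= 1.780195
A = sqrt(1.780195)
= 1.3342

1.3342


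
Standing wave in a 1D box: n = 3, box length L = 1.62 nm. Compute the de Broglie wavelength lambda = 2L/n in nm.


lambda = 2L / n
= 2 * 1.62 / 3
= 3.24 / 3
= 1.08 nm

1.08


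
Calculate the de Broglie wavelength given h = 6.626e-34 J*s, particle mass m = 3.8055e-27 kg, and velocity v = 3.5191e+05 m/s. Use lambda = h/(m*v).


lambda = h / (m * v)
= 6.626e-34 / (3.8055e-27 * 3.5191e+05)
= 6.626e-34 / 1.3392e-21
= 4.9478e-13 m

4.9478e-13


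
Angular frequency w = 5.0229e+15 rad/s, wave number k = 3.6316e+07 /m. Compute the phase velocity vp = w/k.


vp = w / k
= 5.0229e+15 / 3.6316e+07
= 1.3831e+08 m/s

1.3831e+08


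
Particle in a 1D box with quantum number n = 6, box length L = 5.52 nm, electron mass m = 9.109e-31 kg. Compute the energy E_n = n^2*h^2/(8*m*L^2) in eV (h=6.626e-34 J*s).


E = n^2 * h^2 / (8 * m * L^2)
= 6^2 * (6.626e-34)^2 / (8 * 9.109e-31 * (5.52e-9)^2)
= 36 * 4.3904e-67 / (8 * 9.109e-31 * 3.0470e-17)
= 7.1181e-20 J
= 0.4443 eV

0.4443


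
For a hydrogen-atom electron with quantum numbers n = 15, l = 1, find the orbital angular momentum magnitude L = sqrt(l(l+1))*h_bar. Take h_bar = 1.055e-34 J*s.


L = sqrt(l*(l+1)) * h_bar
= sqrt(1 * 2) * 1.055e-34
= sqrt(2) * 1.055e-34
= 1.4142 * 1.055e-34
= 1.4920e-34 J*s

1.4920e-34


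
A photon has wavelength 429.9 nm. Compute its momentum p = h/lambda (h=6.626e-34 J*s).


p = h / lambda
= 6.626e-34 / (429.9e-9)
= 6.626e-34 / 4.2990e-07
= 1.5413e-27 kg*m/s

1.5413e-27


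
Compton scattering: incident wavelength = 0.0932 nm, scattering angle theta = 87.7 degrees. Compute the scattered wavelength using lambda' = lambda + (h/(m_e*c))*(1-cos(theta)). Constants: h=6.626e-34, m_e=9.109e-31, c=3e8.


Compton wavelength: h/(m_e*c) = 2.4247e-12 m
d_lambda = 2.4247e-12 * (1 - cos(87.7 deg))
= 2.4247e-12 * 0.959868
= 2.3274e-12 m = 0.002327 nm
lambda' = 0.0932 + 0.002327
= 0.095527 nm

0.095527


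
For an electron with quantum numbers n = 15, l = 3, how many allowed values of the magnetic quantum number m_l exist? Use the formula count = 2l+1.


m_l ranges from -l to +l in integer steps
So m_l goes from -3 to +3
Count = 2l + 1 = 2*3 + 1
= 7

7


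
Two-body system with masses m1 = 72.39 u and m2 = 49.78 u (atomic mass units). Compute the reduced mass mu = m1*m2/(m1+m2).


mu = m1 * m2 / (m1 + m2)
= 72.39 * 49.78 / (72.39 + 49.78)
= 3603.5742 / 122.17
= 29.4964 u

29.4964


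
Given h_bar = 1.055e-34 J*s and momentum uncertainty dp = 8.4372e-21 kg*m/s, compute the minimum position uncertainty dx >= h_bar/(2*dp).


dx = h_bar / (2 * dp)
= 1.055e-34 / (2 * 8.4372e-21)
= 1.055e-34 / 1.6874e-20
= 6.2521e-15 m

6.2521e-15


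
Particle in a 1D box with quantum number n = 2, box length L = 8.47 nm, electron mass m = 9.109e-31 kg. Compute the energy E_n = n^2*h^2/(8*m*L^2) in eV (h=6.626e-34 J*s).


E = n^2 * h^2 / (8 * m * L^2)
= 2^2 * (6.626e-34)^2 / (8 * 9.109e-31 * (8.47e-9)^2)
= 4 * 4.3904e-67 / (8 * 9.109e-31 * 7.1741e-17)
= 3.3592e-21 J
= 0.021 eV

0.021


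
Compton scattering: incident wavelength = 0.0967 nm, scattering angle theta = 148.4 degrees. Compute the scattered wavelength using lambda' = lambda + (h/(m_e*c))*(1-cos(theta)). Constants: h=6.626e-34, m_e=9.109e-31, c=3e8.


Compton wavelength: h/(m_e*c) = 2.4247e-12 m
d_lambda = 2.4247e-12 * (1 - cos(148.4 deg))
= 2.4247e-12 * 1.851727
= 4.4899e-12 m = 0.00449 nm
lambda' = 0.0967 + 0.00449
= 0.10119 nm

0.10119


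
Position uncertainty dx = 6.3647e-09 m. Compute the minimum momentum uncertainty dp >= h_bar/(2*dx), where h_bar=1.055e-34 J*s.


dp = h_bar / (2 * dx)
= 1.055e-34 / (2 * 6.3647e-09)
= 1.055e-34 / 1.2729e-08
= 8.2879e-27 kg*m/s

8.2879e-27


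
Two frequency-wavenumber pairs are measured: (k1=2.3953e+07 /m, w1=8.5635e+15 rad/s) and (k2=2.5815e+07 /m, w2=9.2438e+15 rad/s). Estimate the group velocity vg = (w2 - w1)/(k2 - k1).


vg = (w2 - w1) / (k2 - k1)
= (9.2438e+15 - 8.5635e+15) / (2.5815e+07 - 2.3953e+07)
= 6.8030e+14 / 1.8620e+06
= 3.6536e+08 m/s

3.6536e+08


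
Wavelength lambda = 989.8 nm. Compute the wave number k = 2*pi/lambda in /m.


k = 2 * pi / lambda
= 6.2832 / (989.8e-9)
= 6.2832 / 9.8980e-07
= 6.3479e+06 /m

6.3479e+06


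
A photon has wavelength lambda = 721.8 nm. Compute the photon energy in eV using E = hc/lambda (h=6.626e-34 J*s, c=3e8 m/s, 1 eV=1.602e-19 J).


E = hc / lambda
= (6.626e-34)(3e8) / (721.8e-9)
= 1.9878e-25 / 7.2180e-07
= 2.7539e-19 J
Converting to eV: 2.7539e-19 / 1.602e-19
= 1.7191 eV

1.7191


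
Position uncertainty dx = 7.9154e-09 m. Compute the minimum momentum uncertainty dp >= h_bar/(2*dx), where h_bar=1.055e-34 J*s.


dp = h_bar / (2 * dx)
= 1.055e-34 / (2 * 7.9154e-09)
= 1.055e-34 / 1.5831e-08
= 6.6642e-27 kg*m/s

6.6642e-27


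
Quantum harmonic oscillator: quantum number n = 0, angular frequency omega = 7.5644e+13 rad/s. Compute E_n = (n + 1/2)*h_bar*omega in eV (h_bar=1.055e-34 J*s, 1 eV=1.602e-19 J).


E = (n + 1/2) * h_bar * omega
= (0 + 0.5) * 1.055e-34 * 7.5644e+13
= 0.5 * 7.9804e-21
= 3.9902e-21 J
= 0.0249 eV

0.0249


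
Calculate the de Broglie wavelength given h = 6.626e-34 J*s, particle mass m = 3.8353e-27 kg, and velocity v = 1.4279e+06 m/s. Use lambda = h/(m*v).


lambda = h / (m * v)
= 6.626e-34 / (3.8353e-27 * 1.4279e+06)
= 6.626e-34 / 5.4764e-21
= 1.2099e-13 m

1.2099e-13


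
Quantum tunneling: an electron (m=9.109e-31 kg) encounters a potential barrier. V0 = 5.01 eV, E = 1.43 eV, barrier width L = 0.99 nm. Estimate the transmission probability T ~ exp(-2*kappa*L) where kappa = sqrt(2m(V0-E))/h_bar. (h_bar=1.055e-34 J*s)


V0 - E = 3.58 eV = 5.7352e-19 J
kappa = sqrt(2 * m * (V0-E)) / h_bar
= sqrt(2 * 9.109e-31 * 5.7352e-19) / 1.055e-34
= 9.6888e+09 /m
2*kappa*L = 2 * 9.6888e+09 * 0.99e-9
= 19.1839
T = exp(-19.1839) = 4.661850e-09

4.661850e-09


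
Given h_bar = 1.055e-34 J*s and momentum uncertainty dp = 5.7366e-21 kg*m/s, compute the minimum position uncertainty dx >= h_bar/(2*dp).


dx = h_bar / (2 * dp)
= 1.055e-34 / (2 * 5.7366e-21)
= 1.055e-34 / 1.1473e-20
= 9.1953e-15 m

9.1953e-15


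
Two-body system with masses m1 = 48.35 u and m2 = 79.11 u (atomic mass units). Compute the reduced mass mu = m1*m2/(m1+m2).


mu = m1 * m2 / (m1 + m2)
= 48.35 * 79.11 / (48.35 + 79.11)
= 3824.9685 / 127.46
= 30.0092 u

30.0092


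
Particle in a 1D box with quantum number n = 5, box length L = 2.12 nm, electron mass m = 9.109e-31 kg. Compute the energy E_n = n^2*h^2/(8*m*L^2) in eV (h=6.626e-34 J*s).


E = n^2 * h^2 / (8 * m * L^2)
= 5^2 * (6.626e-34)^2 / (8 * 9.109e-31 * (2.12e-9)^2)
= 25 * 4.3904e-67 / (8 * 9.109e-31 * 4.4944e-18)
= 3.3513e-19 J
= 2.0919 eV

2.0919


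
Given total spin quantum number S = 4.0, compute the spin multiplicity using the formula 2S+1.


Spin multiplicity = 2S + 1
= 2 * 4.0 + 1
= 8.0 + 1
= 9

9


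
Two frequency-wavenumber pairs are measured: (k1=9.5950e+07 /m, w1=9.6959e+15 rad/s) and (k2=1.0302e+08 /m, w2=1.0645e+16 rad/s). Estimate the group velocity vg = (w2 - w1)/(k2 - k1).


vg = (w2 - w1) / (k2 - k1)
= (1.0645e+16 - 9.6959e+15) / (1.0302e+08 - 9.5950e+07)
= 9.4910e+14 / 7.0700e+06
= 1.3424e+08 m/s

1.3424e+08


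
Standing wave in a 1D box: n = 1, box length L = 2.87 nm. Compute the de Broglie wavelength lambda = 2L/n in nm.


lambda = 2L / n
= 2 * 2.87 / 1
= 5.74 / 1
= 5.74 nm

5.74


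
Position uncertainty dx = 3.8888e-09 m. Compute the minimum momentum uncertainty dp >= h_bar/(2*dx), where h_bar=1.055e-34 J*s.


dp = h_bar / (2 * dx)
= 1.055e-34 / (2 * 3.8888e-09)
= 1.055e-34 / 7.7776e-09
= 1.3565e-26 kg*m/s

1.3565e-26


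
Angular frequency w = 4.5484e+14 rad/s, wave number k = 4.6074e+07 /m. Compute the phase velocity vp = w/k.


vp = w / k
= 4.5484e+14 / 4.6074e+07
= 9.8719e+06 m/s

9.8719e+06


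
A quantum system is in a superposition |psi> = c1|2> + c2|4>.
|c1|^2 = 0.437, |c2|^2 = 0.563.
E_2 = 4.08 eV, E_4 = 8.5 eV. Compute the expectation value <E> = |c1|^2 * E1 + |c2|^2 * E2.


<E> = |c1|^2 * E1 + |c2|^2 * E2
= 0.437 * 4.08 + 0.563 * 8.5
= 1.783 + 4.7855
= 6.5685 eV

6.5685


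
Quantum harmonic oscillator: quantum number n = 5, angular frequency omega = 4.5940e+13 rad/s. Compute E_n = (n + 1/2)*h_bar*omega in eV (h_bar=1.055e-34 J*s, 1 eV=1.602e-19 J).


E = (n + 1/2) * h_bar * omega
= (5 + 0.5) * 1.055e-34 * 4.5940e+13
= 5.5 * 4.8467e-21
= 2.6657e-20 J
= 0.1664 eV

0.1664


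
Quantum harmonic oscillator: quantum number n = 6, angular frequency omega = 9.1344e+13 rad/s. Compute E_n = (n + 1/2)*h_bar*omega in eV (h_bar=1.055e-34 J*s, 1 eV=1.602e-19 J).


E = (n + 1/2) * h_bar * omega
= (6 + 0.5) * 1.055e-34 * 9.1344e+13
= 6.5 * 9.6368e-21
= 6.2639e-20 J
= 0.391 eV

0.391


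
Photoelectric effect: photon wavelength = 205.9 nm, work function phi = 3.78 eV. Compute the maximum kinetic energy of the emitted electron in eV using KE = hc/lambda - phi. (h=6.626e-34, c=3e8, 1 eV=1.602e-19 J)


E_photon = hc / lambda
= (6.626e-34)(3e8) / (205.9e-9)
= 9.6542e-19 J
= 6.0263 eV
KE = E_photon - phi
= 6.0263 - 3.78
= 2.2463 eV

2.2463


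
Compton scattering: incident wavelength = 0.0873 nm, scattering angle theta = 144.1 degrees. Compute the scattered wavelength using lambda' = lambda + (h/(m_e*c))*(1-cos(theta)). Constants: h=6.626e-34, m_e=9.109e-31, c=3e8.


Compton wavelength: h/(m_e*c) = 2.4247e-12 m
d_lambda = 2.4247e-12 * (1 - cos(144.1 deg))
= 2.4247e-12 * 1.810042
= 4.3888e-12 m = 0.004389 nm
lambda' = 0.0873 + 0.004389
= 0.091689 nm

0.091689


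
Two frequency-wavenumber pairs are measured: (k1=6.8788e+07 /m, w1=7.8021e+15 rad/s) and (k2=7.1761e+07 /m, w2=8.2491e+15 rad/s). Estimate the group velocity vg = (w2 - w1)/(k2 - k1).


vg = (w2 - w1) / (k2 - k1)
= (8.2491e+15 - 7.8021e+15) / (7.1761e+07 - 6.8788e+07)
= 4.4700e+14 / 2.9730e+06
= 1.5035e+08 m/s

1.5035e+08


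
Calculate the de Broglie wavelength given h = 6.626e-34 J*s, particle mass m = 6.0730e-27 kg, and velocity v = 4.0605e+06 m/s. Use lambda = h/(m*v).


lambda = h / (m * v)
= 6.626e-34 / (6.0730e-27 * 4.0605e+06)
= 6.626e-34 / 2.4659e-20
= 2.6870e-14 m

2.6870e-14


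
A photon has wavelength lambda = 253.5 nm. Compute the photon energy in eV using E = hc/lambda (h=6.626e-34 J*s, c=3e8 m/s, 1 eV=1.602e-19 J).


E = hc / lambda
= (6.626e-34)(3e8) / (253.5e-9)
= 1.9878e-25 / 2.5350e-07
= 7.8414e-19 J
Converting to eV: 7.8414e-19 / 1.602e-19
= 4.8948 eV

4.8948


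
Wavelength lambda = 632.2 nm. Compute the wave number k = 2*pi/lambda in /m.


k = 2 * pi / lambda
= 6.2832 / (632.2e-9)
= 6.2832 / 6.3220e-07
= 9.9386e+06 /m

9.9386e+06


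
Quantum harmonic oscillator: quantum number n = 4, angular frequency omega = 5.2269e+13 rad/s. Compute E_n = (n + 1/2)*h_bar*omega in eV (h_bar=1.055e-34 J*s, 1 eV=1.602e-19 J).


E = (n + 1/2) * h_bar * omega
= (4 + 0.5) * 1.055e-34 * 5.2269e+13
= 4.5 * 5.5144e-21
= 2.4815e-20 J
= 0.1549 eV

0.1549


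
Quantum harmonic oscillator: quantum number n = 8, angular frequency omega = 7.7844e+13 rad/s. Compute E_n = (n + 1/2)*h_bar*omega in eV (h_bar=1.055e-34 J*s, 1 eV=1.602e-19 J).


E = (n + 1/2) * h_bar * omega
= (8 + 0.5) * 1.055e-34 * 7.7844e+13
= 8.5 * 8.2125e-21
= 6.9807e-20 J
= 0.4357 eV

0.4357


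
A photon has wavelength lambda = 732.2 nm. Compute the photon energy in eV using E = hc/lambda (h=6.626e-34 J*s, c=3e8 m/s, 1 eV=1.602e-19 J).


E = hc / lambda
= (6.626e-34)(3e8) / (732.2e-9)
= 1.9878e-25 / 7.3220e-07
= 2.7148e-19 J
Converting to eV: 2.7148e-19 / 1.602e-19
= 1.6947 eV

1.6947


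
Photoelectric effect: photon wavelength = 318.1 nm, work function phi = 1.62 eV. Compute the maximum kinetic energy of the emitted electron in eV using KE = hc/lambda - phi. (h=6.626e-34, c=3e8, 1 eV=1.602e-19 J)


E_photon = hc / lambda
= (6.626e-34)(3e8) / (318.1e-9)
= 6.2490e-19 J
= 3.9007 eV
KE = E_photon - phi
= 3.9007 - 1.62
= 2.2807 eV

2.2807


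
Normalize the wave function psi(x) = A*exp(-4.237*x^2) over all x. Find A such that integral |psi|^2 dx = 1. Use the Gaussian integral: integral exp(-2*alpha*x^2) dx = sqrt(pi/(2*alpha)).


integral |psi|^2 dx = A^2 * sqrt(pi/(2*alpha)) = 1
A^2 = sqrt(2*alpha/pi)
= sqrt(2 * 4.237 / pi)
= 1.642364
A = sqrt(1.642364)
= 1.2815

1.2815


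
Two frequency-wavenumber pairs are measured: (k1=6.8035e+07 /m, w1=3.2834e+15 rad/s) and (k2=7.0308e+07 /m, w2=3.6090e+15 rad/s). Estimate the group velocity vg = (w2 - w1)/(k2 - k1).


vg = (w2 - w1) / (k2 - k1)
= (3.6090e+15 - 3.2834e+15) / (7.0308e+07 - 6.8035e+07)
= 3.2560e+14 / 2.2730e+06
= 1.4325e+08 m/s

1.4325e+08


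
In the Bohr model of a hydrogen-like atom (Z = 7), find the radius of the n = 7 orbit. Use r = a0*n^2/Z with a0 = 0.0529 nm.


r = a0 * n^2 / Z
= 0.0529 * 7^2 / 7
= 0.0529 * 49 / 7
= 0.3703 nm

0.3703


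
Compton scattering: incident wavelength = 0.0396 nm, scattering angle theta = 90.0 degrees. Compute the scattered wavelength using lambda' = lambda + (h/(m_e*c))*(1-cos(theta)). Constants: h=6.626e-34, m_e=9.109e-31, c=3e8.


Compton wavelength: h/(m_e*c) = 2.4247e-12 m
d_lambda = 2.4247e-12 * (1 - cos(90.0 deg))
= 2.4247e-12 * 1.0
= 2.4247e-12 m = 0.002425 nm
lambda' = 0.0396 + 0.002425
= 0.042025 nm

0.042025


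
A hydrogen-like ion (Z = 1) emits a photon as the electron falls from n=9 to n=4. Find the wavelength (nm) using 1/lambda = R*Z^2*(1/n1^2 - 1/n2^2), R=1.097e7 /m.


1/lambda = R * Z^2 * (1/n1^2 - 1/n2^2)
= 1.097e7 * 1^2 * (1/4^2 - 1/9^2)
= 1.097e7 * 1 * (0.0625 - 0.012346)
= 5.5019e+05 /m
lambda = 1 / 5.5019e+05
= 1817.5444 nm

1817.5444


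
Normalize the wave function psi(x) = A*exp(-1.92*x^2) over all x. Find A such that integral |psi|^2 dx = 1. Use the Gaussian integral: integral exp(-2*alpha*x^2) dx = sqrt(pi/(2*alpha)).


integral |psi|^2 dx = A^2 * sqrt(pi/(2*alpha)) = 1
A^2 = sqrt(2*alpha/pi)
= sqrt(2 * 1.92 / pi)
= 1.105581
A = sqrt(1.105581)
= 1.0515

1.0515


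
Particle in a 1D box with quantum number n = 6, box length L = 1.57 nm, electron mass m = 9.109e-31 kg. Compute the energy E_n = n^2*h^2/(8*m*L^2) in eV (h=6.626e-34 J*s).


E = n^2 * h^2 / (8 * m * L^2)
= 6^2 * (6.626e-34)^2 / (8 * 9.109e-31 * (1.57e-9)^2)
= 36 * 4.3904e-67 / (8 * 9.109e-31 * 2.4649e-18)
= 8.7992e-19 J
= 5.4927 eV

5.4927


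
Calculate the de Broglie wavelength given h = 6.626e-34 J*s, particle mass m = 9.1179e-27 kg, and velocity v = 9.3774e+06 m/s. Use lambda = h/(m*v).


lambda = h / (m * v)
= 6.626e-34 / (9.1179e-27 * 9.3774e+06)
= 6.626e-34 / 8.5502e-20
= 7.7495e-15 m

7.7495e-15


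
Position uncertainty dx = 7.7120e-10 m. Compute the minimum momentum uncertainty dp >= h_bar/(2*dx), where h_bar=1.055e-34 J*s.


dp = h_bar / (2 * dx)
= 1.055e-34 / (2 * 7.7120e-10)
= 1.055e-34 / 1.5424e-09
= 6.8400e-26 kg*m/s

6.8400e-26


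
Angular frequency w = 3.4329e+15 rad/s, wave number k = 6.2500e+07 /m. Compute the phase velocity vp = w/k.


vp = w / k
= 3.4329e+15 / 6.2500e+07
= 5.4926e+07 m/s

5.4926e+07


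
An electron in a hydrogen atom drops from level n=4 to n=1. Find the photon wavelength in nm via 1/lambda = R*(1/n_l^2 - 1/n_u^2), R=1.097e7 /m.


1/lambda = R * (1/n_l^2 - 1/n_u^2)
= 1.097e7 * (1/1^2 - 1/4^2)
= 1.097e7 * (1.0 - 0.0625)
= 1.097e7 * 0.9375
= 1.0284e+07 /m
lambda = 1 / 1.0284e+07 = 97.2349 nm

97.2349


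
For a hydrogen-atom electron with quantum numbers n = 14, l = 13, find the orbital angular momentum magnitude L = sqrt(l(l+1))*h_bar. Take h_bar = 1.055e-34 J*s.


L = sqrt(l*(l+1)) * h_bar
= sqrt(13 * 14) * 1.055e-34
= sqrt(182) * 1.055e-34
= 13.4907 * 1.055e-34
= 1.4233e-33 J*s

1.4233e-33


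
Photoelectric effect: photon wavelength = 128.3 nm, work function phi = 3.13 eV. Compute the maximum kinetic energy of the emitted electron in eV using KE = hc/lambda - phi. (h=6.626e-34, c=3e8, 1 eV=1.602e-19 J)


E_photon = hc / lambda
= (6.626e-34)(3e8) / (128.3e-9)
= 1.5493e-18 J
= 9.6713 eV
KE = E_photon - phi
= 9.6713 - 3.13
= 6.5413 eV

6.5413


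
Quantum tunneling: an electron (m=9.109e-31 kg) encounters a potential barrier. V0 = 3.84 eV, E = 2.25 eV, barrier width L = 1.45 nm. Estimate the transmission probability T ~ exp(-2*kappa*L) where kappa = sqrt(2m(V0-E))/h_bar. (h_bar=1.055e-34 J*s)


V0 - E = 1.59 eV = 2.5472e-19 J
kappa = sqrt(2 * m * (V0-E)) / h_bar
= sqrt(2 * 9.109e-31 * 2.5472e-19) / 1.055e-34
= 6.4570e+09 /m
2*kappa*L = 2 * 6.4570e+09 * 1.45e-9
= 18.7252
T = exp(-18.7252) = 7.375020e-09

7.375020e-09


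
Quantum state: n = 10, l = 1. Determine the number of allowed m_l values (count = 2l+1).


m_l ranges from -l to +l in integer steps
So m_l goes from -1 to +1
Count = 2l + 1 = 2*1 + 1
= 3

3


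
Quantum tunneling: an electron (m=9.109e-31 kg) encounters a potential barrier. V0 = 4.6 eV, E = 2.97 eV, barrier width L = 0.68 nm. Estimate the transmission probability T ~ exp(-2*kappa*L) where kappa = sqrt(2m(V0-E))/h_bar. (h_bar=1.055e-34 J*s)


V0 - E = 1.63 eV = 2.6113e-19 J
kappa = sqrt(2 * m * (V0-E)) / h_bar
= sqrt(2 * 9.109e-31 * 2.6113e-19) / 1.055e-34
= 6.5377e+09 /m
2*kappa*L = 2 * 6.5377e+09 * 0.68e-9
= 8.8912
T = exp(-8.8912) = 1.375903e-04

1.375903e-04


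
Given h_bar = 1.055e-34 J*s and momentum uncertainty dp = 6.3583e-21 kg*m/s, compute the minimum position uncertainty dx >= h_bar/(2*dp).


dx = h_bar / (2 * dp)
= 1.055e-34 / (2 * 6.3583e-21)
= 1.055e-34 / 1.2717e-20
= 8.2962e-15 m

8.2962e-15


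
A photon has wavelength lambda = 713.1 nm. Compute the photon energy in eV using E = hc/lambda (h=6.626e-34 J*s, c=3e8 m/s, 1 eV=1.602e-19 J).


E = hc / lambda
= (6.626e-34)(3e8) / (713.1e-9)
= 1.9878e-25 / 7.1310e-07
= 2.7875e-19 J
Converting to eV: 2.7875e-19 / 1.602e-19
= 1.74 eV

1.74


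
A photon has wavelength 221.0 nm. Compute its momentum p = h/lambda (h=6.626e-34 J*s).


p = h / lambda
= 6.626e-34 / (221.0e-9)
= 6.626e-34 / 2.2100e-07
= 2.9982e-27 kg*m/s

2.9982e-27


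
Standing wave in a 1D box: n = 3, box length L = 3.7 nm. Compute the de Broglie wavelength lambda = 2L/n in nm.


lambda = 2L / n
= 2 * 3.7 / 3
= 7.4 / 3
= 2.4667 nm

2.4667


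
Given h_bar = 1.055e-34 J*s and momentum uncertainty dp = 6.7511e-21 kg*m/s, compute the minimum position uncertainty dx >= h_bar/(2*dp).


dx = h_bar / (2 * dp)
= 1.055e-34 / (2 * 6.7511e-21)
= 1.055e-34 / 1.3502e-20
= 7.8135e-15 m

7.8135e-15


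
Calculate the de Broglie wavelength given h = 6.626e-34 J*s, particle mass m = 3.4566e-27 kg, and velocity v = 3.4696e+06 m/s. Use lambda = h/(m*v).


lambda = h / (m * v)
= 6.626e-34 / (3.4566e-27 * 3.4696e+06)
= 6.626e-34 / 1.1993e-20
= 5.5249e-14 m

5.5249e-14


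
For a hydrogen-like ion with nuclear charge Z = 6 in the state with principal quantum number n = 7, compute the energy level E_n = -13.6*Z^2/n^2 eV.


E_n = -13.6 * Z^2 / n^2
= -13.6 * 6^2 / 7^2
= -13.6 * 36 / 49
= -9.9918 eV

-9.9918


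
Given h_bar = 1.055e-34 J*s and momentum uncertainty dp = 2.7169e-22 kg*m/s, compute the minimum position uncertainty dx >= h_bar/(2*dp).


dx = h_bar / (2 * dp)
= 1.055e-34 / (2 * 2.7169e-22)
= 1.055e-34 / 5.4338e-22
= 1.9416e-13 m

1.9416e-13


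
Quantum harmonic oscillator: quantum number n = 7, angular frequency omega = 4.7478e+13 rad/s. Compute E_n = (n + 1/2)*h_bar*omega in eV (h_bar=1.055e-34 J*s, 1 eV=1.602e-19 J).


E = (n + 1/2) * h_bar * omega
= (7 + 0.5) * 1.055e-34 * 4.7478e+13
= 7.5 * 5.0089e-21
= 3.7567e-20 J
= 0.2345 eV

0.2345


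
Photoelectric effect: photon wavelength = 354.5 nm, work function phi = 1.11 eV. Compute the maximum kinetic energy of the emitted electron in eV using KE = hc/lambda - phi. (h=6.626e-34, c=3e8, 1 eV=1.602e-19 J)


E_photon = hc / lambda
= (6.626e-34)(3e8) / (354.5e-9)
= 5.6073e-19 J
= 3.5002 eV
KE = E_photon - phi
= 3.5002 - 1.11
= 2.3902 eV

2.3902


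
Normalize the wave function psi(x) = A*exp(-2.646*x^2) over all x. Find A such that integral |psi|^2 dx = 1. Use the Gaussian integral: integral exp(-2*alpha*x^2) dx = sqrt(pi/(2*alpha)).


integral |psi|^2 dx = A^2 * sqrt(pi/(2*alpha)) = 1
A^2 = sqrt(2*alpha/pi)
= sqrt(2 * 2.646 / pi)
= 1.297881
A = sqrt(1.297881)
= 1.1392

1.1392


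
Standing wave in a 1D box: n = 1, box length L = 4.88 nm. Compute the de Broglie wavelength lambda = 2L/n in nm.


lambda = 2L / n
= 2 * 4.88 / 1
= 9.76 / 1
= 9.76 nm

9.76


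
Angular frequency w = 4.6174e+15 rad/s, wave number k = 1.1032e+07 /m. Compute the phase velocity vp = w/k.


vp = w / k
= 4.6174e+15 / 1.1032e+07
= 4.1855e+08 m/s

4.1855e+08


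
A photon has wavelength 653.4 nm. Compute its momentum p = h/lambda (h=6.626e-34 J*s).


p = h / lambda
= 6.626e-34 / (653.4e-9)
= 6.626e-34 / 6.5340e-07
= 1.0141e-27 kg*m/s

1.0141e-27


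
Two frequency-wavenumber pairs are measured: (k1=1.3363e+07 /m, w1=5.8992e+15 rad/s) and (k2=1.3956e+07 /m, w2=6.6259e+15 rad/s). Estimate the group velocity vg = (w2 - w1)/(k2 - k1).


vg = (w2 - w1) / (k2 - k1)
= (6.6259e+15 - 5.8992e+15) / (1.3956e+07 - 1.3363e+07)
= 7.2670e+14 / 5.9300e+05
= 1.2255e+09 m/s

1.2255e+09


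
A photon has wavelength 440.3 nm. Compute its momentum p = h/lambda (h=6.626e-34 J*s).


p = h / lambda
= 6.626e-34 / (440.3e-9)
= 6.626e-34 / 4.4030e-07
= 1.5049e-27 kg*m/s

1.5049e-27


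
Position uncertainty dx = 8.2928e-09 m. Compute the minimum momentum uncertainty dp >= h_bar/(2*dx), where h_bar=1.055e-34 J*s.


dp = h_bar / (2 * dx)
= 1.055e-34 / (2 * 8.2928e-09)
= 1.055e-34 / 1.6586e-08
= 6.3609e-27 kg*m/s

6.3609e-27


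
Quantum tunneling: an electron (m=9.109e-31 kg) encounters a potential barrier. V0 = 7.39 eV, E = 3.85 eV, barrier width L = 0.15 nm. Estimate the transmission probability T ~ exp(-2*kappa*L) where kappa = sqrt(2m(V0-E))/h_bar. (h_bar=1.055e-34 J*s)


V0 - E = 3.54 eV = 5.6711e-19 J
kappa = sqrt(2 * m * (V0-E)) / h_bar
= sqrt(2 * 9.109e-31 * 5.6711e-19) / 1.055e-34
= 9.6345e+09 /m
2*kappa*L = 2 * 9.6345e+09 * 0.15e-9
= 2.8904
T = exp(-2.8904) = 5.555617e-02

5.555617e-02


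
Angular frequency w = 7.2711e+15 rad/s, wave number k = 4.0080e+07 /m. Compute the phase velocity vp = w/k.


vp = w / k
= 7.2711e+15 / 4.0080e+07
= 1.8141e+08 m/s

1.8141e+08


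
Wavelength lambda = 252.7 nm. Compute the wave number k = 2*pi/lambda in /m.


k = 2 * pi / lambda
= 6.2832 / (252.7e-9)
= 6.2832 / 2.5270e-07
= 2.4864e+07 /m

2.4864e+07


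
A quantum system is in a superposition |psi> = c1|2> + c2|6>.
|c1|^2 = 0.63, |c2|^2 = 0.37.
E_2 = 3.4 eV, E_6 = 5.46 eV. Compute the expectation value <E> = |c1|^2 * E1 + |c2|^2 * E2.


<E> = |c1|^2 * E1 + |c2|^2 * E2
= 0.63 * 3.4 + 0.37 * 5.46
= 2.142 + 2.0202
= 4.1622 eV

4.1622


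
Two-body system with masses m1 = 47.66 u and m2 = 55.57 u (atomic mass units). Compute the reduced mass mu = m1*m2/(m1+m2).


mu = m1 * m2 / (m1 + m2)
= 47.66 * 55.57 / (47.66 + 55.57)
= 2648.4662 / 103.23
= 25.656 u

25.656


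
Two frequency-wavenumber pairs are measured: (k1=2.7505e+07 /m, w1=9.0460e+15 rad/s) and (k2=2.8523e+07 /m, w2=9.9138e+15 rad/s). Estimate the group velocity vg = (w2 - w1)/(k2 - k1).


vg = (w2 - w1) / (k2 - k1)
= (9.9138e+15 - 9.0460e+15) / (2.8523e+07 - 2.7505e+07)
= 8.6780e+14 / 1.0180e+06
= 8.5246e+08 m/s

8.5246e+08


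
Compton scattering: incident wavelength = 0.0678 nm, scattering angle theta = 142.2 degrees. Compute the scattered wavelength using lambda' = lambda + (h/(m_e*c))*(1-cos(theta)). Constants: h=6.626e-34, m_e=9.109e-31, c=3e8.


Compton wavelength: h/(m_e*c) = 2.4247e-12 m
d_lambda = 2.4247e-12 * (1 - cos(142.2 deg))
= 2.4247e-12 * 1.790155
= 4.3406e-12 m = 0.004341 nm
lambda' = 0.0678 + 0.004341
= 0.072141 nm

0.072141


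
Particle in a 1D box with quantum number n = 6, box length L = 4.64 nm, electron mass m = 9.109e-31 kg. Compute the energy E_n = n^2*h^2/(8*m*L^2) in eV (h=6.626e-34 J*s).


E = n^2 * h^2 / (8 * m * L^2)
= 6^2 * (6.626e-34)^2 / (8 * 9.109e-31 * (4.64e-9)^2)
= 36 * 4.3904e-67 / (8 * 9.109e-31 * 2.1530e-17)
= 1.0074e-19 J
= 0.6288 eV

0.6288


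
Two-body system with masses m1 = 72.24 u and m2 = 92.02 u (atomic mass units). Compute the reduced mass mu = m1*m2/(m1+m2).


mu = m1 * m2 / (m1 + m2)
= 72.24 * 92.02 / (72.24 + 92.02)
= 6647.5248 / 164.26
= 40.4695 u

40.4695


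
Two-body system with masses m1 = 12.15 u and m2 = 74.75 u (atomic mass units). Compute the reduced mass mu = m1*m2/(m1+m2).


mu = m1 * m2 / (m1 + m2)
= 12.15 * 74.75 / (12.15 + 74.75)
= 908.2125 / 86.9
= 10.4512 u

10.4512


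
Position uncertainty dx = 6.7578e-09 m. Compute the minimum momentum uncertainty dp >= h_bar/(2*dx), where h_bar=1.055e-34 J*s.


dp = h_bar / (2 * dx)
= 1.055e-34 / (2 * 6.7578e-09)
= 1.055e-34 / 1.3516e-08
= 7.8058e-27 kg*m/s

7.8058e-27


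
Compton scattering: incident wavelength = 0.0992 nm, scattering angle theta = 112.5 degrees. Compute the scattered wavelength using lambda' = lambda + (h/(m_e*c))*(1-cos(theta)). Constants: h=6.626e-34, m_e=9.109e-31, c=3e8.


Compton wavelength: h/(m_e*c) = 2.4247e-12 m
d_lambda = 2.4247e-12 * (1 - cos(112.5 deg))
= 2.4247e-12 * 1.382683
= 3.3526e-12 m = 0.003353 nm
lambda' = 0.0992 + 0.003353
= 0.102553 nm

0.102553


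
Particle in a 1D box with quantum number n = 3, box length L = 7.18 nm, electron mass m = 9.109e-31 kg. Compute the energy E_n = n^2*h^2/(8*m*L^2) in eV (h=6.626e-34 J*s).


E = n^2 * h^2 / (8 * m * L^2)
= 3^2 * (6.626e-34)^2 / (8 * 9.109e-31 * (7.18e-9)^2)
= 9 * 4.3904e-67 / (8 * 9.109e-31 * 5.1552e-17)
= 1.0518e-20 J
= 0.0657 eV

0.0657


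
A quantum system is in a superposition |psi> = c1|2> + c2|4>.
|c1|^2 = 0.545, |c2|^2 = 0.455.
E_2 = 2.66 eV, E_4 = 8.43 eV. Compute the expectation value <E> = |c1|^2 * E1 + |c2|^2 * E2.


<E> = |c1|^2 * E1 + |c2|^2 * E2
= 0.545 * 2.66 + 0.455 * 8.43
= 1.4497 + 3.8356
= 5.2854 eV

5.2854


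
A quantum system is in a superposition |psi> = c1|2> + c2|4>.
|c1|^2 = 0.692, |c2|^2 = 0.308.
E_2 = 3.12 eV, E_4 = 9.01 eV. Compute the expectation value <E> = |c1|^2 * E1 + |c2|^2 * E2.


<E> = |c1|^2 * E1 + |c2|^2 * E2
= 0.692 * 3.12 + 0.308 * 9.01
= 2.159 + 2.7751
= 4.9341 eV

4.9341


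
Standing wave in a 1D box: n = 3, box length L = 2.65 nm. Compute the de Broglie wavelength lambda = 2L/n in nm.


lambda = 2L / n
= 2 * 2.65 / 3
= 5.3 / 3
= 1.7667 nm

1.7667


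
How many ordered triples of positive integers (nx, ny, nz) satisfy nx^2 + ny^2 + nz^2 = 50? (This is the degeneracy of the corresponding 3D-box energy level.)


Enumerate all (nx, ny, nz) with nx^2 + ny^2 + nz^2 = 50:
(3,4,5)
(3,5,4)
(4,3,5)
(4,5,3)
(5,3,4)
(5,4,3)
Total degeneracy = 6

6


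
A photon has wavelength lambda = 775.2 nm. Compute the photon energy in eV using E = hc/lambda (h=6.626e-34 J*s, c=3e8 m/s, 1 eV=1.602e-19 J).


E = hc / lambda
= (6.626e-34)(3e8) / (775.2e-9)
= 1.9878e-25 / 7.7520e-07
= 2.5642e-19 J
Converting to eV: 2.5642e-19 / 1.602e-19
= 1.6007 eV

1.6007


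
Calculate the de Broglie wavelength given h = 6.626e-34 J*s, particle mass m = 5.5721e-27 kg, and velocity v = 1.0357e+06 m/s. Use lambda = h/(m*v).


lambda = h / (m * v)
= 6.626e-34 / (5.5721e-27 * 1.0357e+06)
= 6.626e-34 / 5.7710e-21
= 1.1481e-13 m

1.1481e-13


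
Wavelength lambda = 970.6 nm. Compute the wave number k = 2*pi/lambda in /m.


k = 2 * pi / lambda
= 6.2832 / (970.6e-9)
= 6.2832 / 9.7060e-07
= 6.4735e+06 /m

6.4735e+06


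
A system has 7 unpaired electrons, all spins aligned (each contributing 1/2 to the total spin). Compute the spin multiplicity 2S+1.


Total spin S = N * (1/2) = 7 * 0.5 = 3.5
Spin multiplicity = 2S + 1
= 2 * 3.5 + 1
= 8

8


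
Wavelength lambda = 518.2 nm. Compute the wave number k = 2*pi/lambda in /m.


k = 2 * pi / lambda
= 6.2832 / (518.2e-9)
= 6.2832 / 5.1820e-07
= 1.2125e+07 /m

1.2125e+07


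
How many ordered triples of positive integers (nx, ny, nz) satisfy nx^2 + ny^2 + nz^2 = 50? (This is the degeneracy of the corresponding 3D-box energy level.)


Enumerate all (nx, ny, nz) with nx^2 + ny^2 + nz^2 = 50:
(3,4,5)
(3,5,4)
(4,3,5)
(4,5,3)
(5,3,4)
(5,4,3)
Total degeneracy = 6

6


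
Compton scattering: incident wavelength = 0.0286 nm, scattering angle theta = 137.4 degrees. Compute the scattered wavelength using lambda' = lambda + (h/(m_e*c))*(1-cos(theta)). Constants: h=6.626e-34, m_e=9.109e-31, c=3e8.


Compton wavelength: h/(m_e*c) = 2.4247e-12 m
d_lambda = 2.4247e-12 * (1 - cos(137.4 deg))
= 2.4247e-12 * 1.736097
= 4.2095e-12 m = 0.00421 nm
lambda' = 0.0286 + 0.00421
= 0.03281 nm

0.03281


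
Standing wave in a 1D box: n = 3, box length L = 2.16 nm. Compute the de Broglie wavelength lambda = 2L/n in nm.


lambda = 2L / n
= 2 * 2.16 / 3
= 4.32 / 3
= 1.44 nm

1.44


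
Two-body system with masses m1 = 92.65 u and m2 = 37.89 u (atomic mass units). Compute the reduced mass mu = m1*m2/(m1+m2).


mu = m1 * m2 / (m1 + m2)
= 92.65 * 37.89 / (92.65 + 37.89)
= 3510.5085 / 130.54
= 26.8922 u

26.8922


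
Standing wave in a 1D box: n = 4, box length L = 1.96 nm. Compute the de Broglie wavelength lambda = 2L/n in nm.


lambda = 2L / n
= 2 * 1.96 / 4
= 3.92 / 4
= 0.98 nm

0.98


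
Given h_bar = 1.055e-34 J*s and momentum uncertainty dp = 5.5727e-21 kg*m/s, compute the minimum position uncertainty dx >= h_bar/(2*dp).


dx = h_bar / (2 * dp)
= 1.055e-34 / (2 * 5.5727e-21)
= 1.055e-34 / 1.1145e-20
= 9.4658e-15 m

9.4658e-15


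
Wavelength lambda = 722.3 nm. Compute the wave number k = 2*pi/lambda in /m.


k = 2 * pi / lambda
= 6.2832 / (722.3e-9)
= 6.2832 / 7.2230e-07
= 8.6989e+06 /m

8.6989e+06


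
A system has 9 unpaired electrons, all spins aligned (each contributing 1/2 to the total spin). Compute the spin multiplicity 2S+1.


Total spin S = N * (1/2) = 9 * 0.5 = 4.5
Spin multiplicity = 2S + 1
= 2 * 4.5 + 1
= 10

10


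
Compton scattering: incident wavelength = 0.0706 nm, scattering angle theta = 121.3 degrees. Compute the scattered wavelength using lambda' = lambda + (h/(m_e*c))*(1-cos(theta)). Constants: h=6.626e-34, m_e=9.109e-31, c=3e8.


Compton wavelength: h/(m_e*c) = 2.4247e-12 m
d_lambda = 2.4247e-12 * (1 - cos(121.3 deg))
= 2.4247e-12 * 1.519519
= 3.6844e-12 m = 0.003684 nm
lambda' = 0.0706 + 0.003684
= 0.074284 nm

0.074284


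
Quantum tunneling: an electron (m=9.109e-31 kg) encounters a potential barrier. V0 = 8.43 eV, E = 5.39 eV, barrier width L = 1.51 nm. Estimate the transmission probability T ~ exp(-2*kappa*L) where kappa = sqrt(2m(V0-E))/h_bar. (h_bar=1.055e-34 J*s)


V0 - E = 3.04 eV = 4.8701e-19 J
kappa = sqrt(2 * m * (V0-E)) / h_bar
= sqrt(2 * 9.109e-31 * 4.8701e-19) / 1.055e-34
= 8.9282e+09 /m
2*kappa*L = 2 * 8.9282e+09 * 1.51e-9
= 26.9633
T = exp(-26.9633) = 1.949809e-12

1.949809e-12


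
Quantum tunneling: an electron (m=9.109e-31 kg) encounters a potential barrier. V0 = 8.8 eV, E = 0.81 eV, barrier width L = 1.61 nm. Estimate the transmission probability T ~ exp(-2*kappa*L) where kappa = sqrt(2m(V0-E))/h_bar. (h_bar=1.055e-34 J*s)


V0 - E = 7.99 eV = 1.2800e-18 J
kappa = sqrt(2 * m * (V0-E)) / h_bar
= sqrt(2 * 9.109e-31 * 1.2800e-18) / 1.055e-34
= 1.4474e+10 /m
2*kappa*L = 2 * 1.4474e+10 * 1.61e-9
= 46.6078
T = exp(-46.6078) = 5.734543e-21

5.734543e-21


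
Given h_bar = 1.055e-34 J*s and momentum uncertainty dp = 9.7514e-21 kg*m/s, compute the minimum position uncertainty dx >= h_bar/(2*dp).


dx = h_bar / (2 * dp)
= 1.055e-34 / (2 * 9.7514e-21)
= 1.055e-34 / 1.9503e-20
= 5.4095e-15 m

5.4095e-15


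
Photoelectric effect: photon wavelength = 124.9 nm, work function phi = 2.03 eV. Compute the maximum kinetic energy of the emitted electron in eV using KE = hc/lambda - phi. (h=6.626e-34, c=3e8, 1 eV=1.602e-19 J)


E_photon = hc / lambda
= (6.626e-34)(3e8) / (124.9e-9)
= 1.5915e-18 J
= 9.9345 eV
KE = E_photon - phi
= 9.9345 - 2.03
= 7.9045 eV

7.9045


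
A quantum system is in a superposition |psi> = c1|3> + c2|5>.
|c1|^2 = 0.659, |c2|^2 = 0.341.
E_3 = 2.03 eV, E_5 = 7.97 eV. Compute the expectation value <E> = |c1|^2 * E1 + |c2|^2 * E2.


<E> = |c1|^2 * E1 + |c2|^2 * E2
= 0.659 * 2.03 + 0.341 * 7.97
= 1.3378 + 2.7178
= 4.0555 eV

4.0555


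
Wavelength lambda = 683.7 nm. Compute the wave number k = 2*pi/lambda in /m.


k = 2 * pi / lambda
= 6.2832 / (683.7e-9)
= 6.2832 / 6.8370e-07
= 9.1900e+06 /m

9.1900e+06


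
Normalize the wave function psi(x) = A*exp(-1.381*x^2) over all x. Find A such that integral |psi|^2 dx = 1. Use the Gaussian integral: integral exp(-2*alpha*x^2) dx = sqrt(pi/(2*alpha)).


integral |psi|^2 dx = A^2 * sqrt(pi/(2*alpha)) = 1
A^2 = sqrt(2*alpha/pi)
= sqrt(2 * 1.381 / pi)
= 0.937642
A = sqrt(0.937642)
= 0.9683

0.9683


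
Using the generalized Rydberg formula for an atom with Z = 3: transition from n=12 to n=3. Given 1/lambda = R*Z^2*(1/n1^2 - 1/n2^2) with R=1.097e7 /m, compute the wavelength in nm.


1/lambda = R * Z^2 * (1/n1^2 - 1/n2^2)
= 1.097e7 * 3^2 * (1/3^2 - 1/12^2)
= 1.097e7 * 9 * (0.111111 - 0.006944)
= 1.0284e+07 /m
lambda = 1 / 1.0284e+07
= 97.2349 nm

97.2349


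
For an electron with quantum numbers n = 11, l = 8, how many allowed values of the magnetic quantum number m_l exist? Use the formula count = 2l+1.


m_l ranges from -l to +l in integer steps
So m_l goes from -8 to +8
Count = 2l + 1 = 2*8 + 1
= 17

17


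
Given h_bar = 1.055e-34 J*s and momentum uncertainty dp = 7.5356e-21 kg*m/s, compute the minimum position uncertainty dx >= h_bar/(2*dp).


dx = h_bar / (2 * dp)
= 1.055e-34 / (2 * 7.5356e-21)
= 1.055e-34 / 1.5071e-20
= 7.0001e-15 m

7.0001e-15


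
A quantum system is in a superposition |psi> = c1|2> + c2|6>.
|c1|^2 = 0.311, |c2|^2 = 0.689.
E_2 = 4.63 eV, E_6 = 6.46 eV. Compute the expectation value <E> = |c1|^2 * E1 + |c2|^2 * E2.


<E> = |c1|^2 * E1 + |c2|^2 * E2
= 0.311 * 4.63 + 0.689 * 6.46
= 1.4399 + 4.4509
= 5.8909 eV

5.8909


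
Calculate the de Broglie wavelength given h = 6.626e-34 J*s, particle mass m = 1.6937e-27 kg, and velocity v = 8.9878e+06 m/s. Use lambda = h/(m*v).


lambda = h / (m * v)
= 6.626e-34 / (1.6937e-27 * 8.9878e+06)
= 6.626e-34 / 1.5223e-20
= 4.3527e-14 m

4.3527e-14


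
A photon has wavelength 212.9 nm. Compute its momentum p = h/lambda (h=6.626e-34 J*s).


p = h / lambda
= 6.626e-34 / (212.9e-9)
= 6.626e-34 / 2.1290e-07
= 3.1123e-27 kg*m/s

3.1123e-27


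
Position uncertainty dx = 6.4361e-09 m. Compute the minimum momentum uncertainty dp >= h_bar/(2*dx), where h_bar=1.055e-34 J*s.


dp = h_bar / (2 * dx)
= 1.055e-34 / (2 * 6.4361e-09)
= 1.055e-34 / 1.2872e-08
= 8.1960e-27 kg*m/s

8.1960e-27


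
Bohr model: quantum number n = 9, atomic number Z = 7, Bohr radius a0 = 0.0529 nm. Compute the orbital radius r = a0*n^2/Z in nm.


r = a0 * n^2 / Z
= 0.0529 * 9^2 / 7
= 0.0529 * 81 / 7
= 0.6121 nm

0.6121


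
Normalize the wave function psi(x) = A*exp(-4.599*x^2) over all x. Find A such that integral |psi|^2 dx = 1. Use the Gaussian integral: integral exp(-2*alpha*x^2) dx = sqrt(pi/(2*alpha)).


integral |psi|^2 dx = A^2 * sqrt(pi/(2*alpha)) = 1
A^2 = sqrt(2*alpha/pi)
= sqrt(2 * 4.599 / pi)
= 1.711086
A = sqrt(1.711086)
= 1.3081

1.3081


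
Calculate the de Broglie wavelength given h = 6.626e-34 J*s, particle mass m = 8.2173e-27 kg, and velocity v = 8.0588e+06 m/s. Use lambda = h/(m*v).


lambda = h / (m * v)
= 6.626e-34 / (8.2173e-27 * 8.0588e+06)
= 6.626e-34 / 6.6222e-20
= 1.0006e-14 m

1.0006e-14


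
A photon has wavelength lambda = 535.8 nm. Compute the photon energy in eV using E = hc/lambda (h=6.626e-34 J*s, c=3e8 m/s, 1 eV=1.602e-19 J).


E = hc / lambda
= (6.626e-34)(3e8) / (535.8e-9)
= 1.9878e-25 / 5.3580e-07
= 3.7100e-19 J
Converting to eV: 3.7100e-19 / 1.602e-19
= 2.3158 eV

2.3158


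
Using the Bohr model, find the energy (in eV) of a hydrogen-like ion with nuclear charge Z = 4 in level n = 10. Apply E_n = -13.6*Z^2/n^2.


E_n = -13.6 * Z^2 / n^2
= -13.6 * 4^2 / 10^2
= -13.6 * 16 / 100
= -2.176 eV

-2.176
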